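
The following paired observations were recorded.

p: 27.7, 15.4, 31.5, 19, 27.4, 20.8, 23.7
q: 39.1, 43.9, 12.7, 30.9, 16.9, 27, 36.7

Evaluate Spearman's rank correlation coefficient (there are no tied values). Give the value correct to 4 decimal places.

-0.5357

Rank p: 6, 1, 7, 2, 5, 3, 4
Rank q: 6, 7, 1, 4, 2, 3, 5
d = rank(p) − rank(q): 0, -6, 6, -2, 3, 0, -1; Σd² = 86
ρ = 1 − 6Σd² / [n(n²−1)] = 1 − 6×86 / (7×48) = 1 − 516/336 ≈ -0.5357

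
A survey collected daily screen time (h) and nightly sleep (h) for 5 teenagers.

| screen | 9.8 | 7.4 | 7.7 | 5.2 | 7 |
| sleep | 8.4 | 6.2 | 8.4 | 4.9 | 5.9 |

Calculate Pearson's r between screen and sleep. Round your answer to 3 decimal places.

0.856

n = 5, Σx = 37.1, Σy = 33.8, Σx² = 286.13, Σy² = 238.38, Σxy = 259.66
nΣxy − ΣxΣy = 1298.3 − 1253.98 = 44.32
nΣx² − (Σx)² = 1430.65 − 1376.41 = 54.24; nΣy² − (Σy)² = 1191.9 − 1142.44 = 49.46
r = 44.32 / √(54.24 × 49.46) = 44.32 / 51.7949 ≈ 0.856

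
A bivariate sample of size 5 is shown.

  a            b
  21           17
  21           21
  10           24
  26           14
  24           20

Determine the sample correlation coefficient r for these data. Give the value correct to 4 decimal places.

n = 5, Σa = 102, Σb = 96, Σa² = 2234, Σb² = 1902, Σab = 1882
nΣab − ΣaΣb = 9410 − 9792 = -382
nΣa² − (Σa)² = 11170 − 10404 = 766; nΣb² − (Σb)² = 9510 − 9216 = 294
r = -382 / √(766 × 294) = -382 / 474.5566 ≈ -0.8050

-0.8050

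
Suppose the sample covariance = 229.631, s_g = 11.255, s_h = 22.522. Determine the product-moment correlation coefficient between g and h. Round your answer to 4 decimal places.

0.9059

r = Cov(g,h) / (s_g · s_h) = 229.631 / (11.255 × 22.522)
  = 229.631 / 253.4851 ≈ 0.9059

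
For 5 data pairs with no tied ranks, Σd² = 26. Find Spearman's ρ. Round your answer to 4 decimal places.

ρ = 1 − 6Σd² / [n(n²−1)] = 1 − 6×26 / (5×24)
  = 1 − 156/120 = 1 − 1.30000 ≈ -0.3000

-0.3000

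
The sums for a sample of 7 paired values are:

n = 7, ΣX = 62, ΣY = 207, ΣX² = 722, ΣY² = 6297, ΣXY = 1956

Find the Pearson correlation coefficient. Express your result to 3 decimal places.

0.703

r = (nΣXY − ΣXΣY) / √[(nΣX² − (ΣX)²)(nΣY² − (ΣY)²)]
Numerator: 7×1956 − 62×207 = 858
Denominator: √[(5054 − 3844)(44079 − 42849)] = √[1210 × 1230] = 1219.9590
r = 858 / 1219.9590 ≈ 0.703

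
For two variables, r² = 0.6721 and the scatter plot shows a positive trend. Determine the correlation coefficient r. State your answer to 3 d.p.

|r| = √0.6721 = 0.820
The association is positive, so r = 0.820.

0.820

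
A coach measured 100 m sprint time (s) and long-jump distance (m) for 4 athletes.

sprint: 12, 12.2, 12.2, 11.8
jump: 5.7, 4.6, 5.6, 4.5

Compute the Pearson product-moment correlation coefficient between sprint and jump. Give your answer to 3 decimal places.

n = 4, Σx = 48.2, Σy = 20.4, Σx² = 580.92, Σy² = 105.26, Σxy = 245.94
nΣxy − ΣxΣy = 983.76 − 983.28 = 0.48
nΣx² − (Σx)² = 2323.68 − 2323.24 = 0.44; nΣy² − (Σy)² = 421.04 − 416.16 = 4.88
r = 0.48 / √(0.44 × 4.88) = 0.48 / 1.4653 ≈ 0.328

0.328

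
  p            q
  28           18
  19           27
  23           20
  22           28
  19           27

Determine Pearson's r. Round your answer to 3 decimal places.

-0.845

n = 5, Σp = 111, Σq = 120, Σp² = 2519, Σq² = 2966, Σpq = 2606
nΣpq − ΣpΣq = 13030 − 13320 = -290
nΣp² − (Σp)² = 12595 − 12321 = 274; nΣq² − (Σq)² = 14830 − 14400 = 430
r = -290 / √(274 × 430) = -290 / 343.2492 ≈ -0.845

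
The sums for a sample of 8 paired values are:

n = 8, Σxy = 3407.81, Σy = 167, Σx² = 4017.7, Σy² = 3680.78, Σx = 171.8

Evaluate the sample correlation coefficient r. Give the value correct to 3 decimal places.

r = (nΣxy − ΣxΣy) / √[(nΣx² − (Σx)²)(nΣy² − (Σy)²)]
Numerator: 8×3407.81 − 171.8×167 = -1428.12
Denominator: √[(32141.6 − 29515.24)(29446.24 − 27889)] = √[2626.36 × 1557.24] = 2022.3434
r = -1428.12 / 2022.3434 ≈ -0.706

-0.706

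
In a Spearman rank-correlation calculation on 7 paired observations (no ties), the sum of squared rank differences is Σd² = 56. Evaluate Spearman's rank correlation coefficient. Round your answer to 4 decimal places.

0.0000

ρ = 1 − 6Σd² / [n(n²−1)] = 1 − 6×56 / (7×48)
  = 1 − 336/336 = 1 − 1.00000 ≈ 0.0000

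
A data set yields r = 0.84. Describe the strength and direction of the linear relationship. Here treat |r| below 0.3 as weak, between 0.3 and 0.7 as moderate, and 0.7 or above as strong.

r = 0.84 > 0 so the relationship is positive.
|r| = 0.84, which falls in the strong range.

strong positive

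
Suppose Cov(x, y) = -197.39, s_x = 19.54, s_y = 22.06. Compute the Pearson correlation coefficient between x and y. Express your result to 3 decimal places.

r = Cov(x,y) / (s_x · s_y) = -197.39 / (19.54 × 22.06)
  = -197.39 / 431.0524 ≈ -0.458

-0.458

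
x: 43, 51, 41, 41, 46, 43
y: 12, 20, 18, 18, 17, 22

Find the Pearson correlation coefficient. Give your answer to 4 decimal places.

n = 6, Σx = 265, Σy = 107, Σx² = 11777, Σy² = 1965, Σxy = 4740
nΣxy − ΣxΣy = 28440 − 28355 = 85
nΣx² − (Σx)² = 70662 − 70225 = 437; nΣy² − (Σy)² = 11790 − 11449 = 341
r = 85 / √(437 × 341) = 85 / 386.0272 ≈ 0.2202

0.2202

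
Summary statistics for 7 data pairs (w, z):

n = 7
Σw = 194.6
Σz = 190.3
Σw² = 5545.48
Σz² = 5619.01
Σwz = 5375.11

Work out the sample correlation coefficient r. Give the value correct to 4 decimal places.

0.3449

r = (nΣwz − ΣwΣz) / √[(nΣw² − (Σw)²)(nΣz² − (Σz)²)]
Numerator: 7×5375.11 − 194.6×190.3 = 593.39
Denominator: √[(38818.36 − 37869.16)(39333.07 − 36214.09)] = √[949.2 × 3118.98] = 1720.6208
r = 593.39 / 1720.6208 ≈ 0.3449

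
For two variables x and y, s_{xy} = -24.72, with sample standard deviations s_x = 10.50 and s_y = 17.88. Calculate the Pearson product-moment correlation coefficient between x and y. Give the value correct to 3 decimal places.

r = Cov(x,y) / (s_x · s_y) = -24.72 / (10.50 × 17.88)
  = -24.72 / 187.7400 ≈ -0.132

-0.132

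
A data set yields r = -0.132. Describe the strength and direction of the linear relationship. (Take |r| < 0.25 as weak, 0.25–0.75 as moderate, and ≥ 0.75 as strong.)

r = -0.132 < 0 so the relationship is negative.
|r| = 0.132, which falls in the weak range.

weak negative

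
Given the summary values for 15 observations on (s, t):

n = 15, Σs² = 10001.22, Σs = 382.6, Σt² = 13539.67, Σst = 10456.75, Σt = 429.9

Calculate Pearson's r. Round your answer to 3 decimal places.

r = (nΣst − ΣsΣt) / √[(nΣs² − (Σs)²)(nΣt² − (Σt)²)]
Numerator: 15×10456.75 − 382.6×429.9 = -7628.49
Denominator: √[(150018.3 − 146382.76)(203095.05 − 184814.01)] = √[3635.54 × 18281.04] = 8152.3894
r = -7628.49 / 8152.3894 ≈ -0.936

-0.936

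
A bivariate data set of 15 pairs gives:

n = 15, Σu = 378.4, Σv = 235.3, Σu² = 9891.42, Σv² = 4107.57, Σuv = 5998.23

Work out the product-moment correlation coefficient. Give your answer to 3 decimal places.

r = (nΣuv − ΣuΣv) / √[(nΣu² − (Σu)²)(nΣv² − (Σv)²)]
Numerator: 15×5998.23 − 378.4×235.3 = 935.93
Denominator: √[(148371.3 − 143186.56)(61613.55 − 55366.09)] = √[5184.74 × 6247.46] = 5691.3492
r = 935.93 / 5691.3492 ≈ 0.164

0.164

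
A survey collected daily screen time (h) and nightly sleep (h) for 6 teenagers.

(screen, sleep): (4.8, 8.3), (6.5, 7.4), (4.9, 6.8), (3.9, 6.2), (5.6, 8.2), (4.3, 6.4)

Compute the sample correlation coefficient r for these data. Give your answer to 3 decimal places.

0.566

n = 6, Σx = 30, Σy = 43.3, Σx² = 154.36, Σy² = 316.53, Σxy = 218.88
nΣxy − ΣxΣy = 1313.28 − 1299 = 14.28
nΣx² − (Σx)² = 926.16 − 900 = 26.16; nΣy² − (Σy)² = 1899.18 − 1874.89 = 24.29
r = 14.28 / √(26.16 × 24.29) = 14.28 / 25.2077 ≈ 0.566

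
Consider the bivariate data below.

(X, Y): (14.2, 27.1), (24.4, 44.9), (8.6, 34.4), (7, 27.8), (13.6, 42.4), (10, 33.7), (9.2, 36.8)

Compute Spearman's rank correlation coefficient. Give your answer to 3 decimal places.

0.357

Rank X: 6, 7, 2, 1, 5, 4, 3
Rank Y: 1, 7, 4, 2, 6, 3, 5
d = rank(X) − rank(Y): 5, 0, -2, -1, -1, 1, -2; Σd² = 36
ρ = 1 − 6Σd² / [n(n²−1)] = 1 − 6×36 / (7×48) = 1 − 216/336 ≈ 0.357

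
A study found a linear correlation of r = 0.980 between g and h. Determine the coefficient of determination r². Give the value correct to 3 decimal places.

r² = (0.980)² = 0.960

0.960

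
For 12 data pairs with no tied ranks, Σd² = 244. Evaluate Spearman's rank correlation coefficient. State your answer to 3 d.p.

ρ = 1 − 6Σd² / [n(n²−1)] = 1 − 6×244 / (12×143)
  = 1 − 1464/1716 = 1 − 0.8531 ≈ 0.147

0.147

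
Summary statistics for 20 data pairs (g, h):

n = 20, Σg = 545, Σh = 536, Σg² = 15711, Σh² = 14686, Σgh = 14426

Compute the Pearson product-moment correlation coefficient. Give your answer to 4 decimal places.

-0.3425

r = (nΣgh − ΣgΣh) / √[(nΣg² − (Σg)²)(nΣh² − (Σh)²)]
Numerator: 20×14426 − 545×536 = -3600
Denominator: √[(314220 − 297025)(293720 − 287296)] = √[17195 × 6424] = 10510.0276
r = -3600 / 10510.0276 ≈ -0.3425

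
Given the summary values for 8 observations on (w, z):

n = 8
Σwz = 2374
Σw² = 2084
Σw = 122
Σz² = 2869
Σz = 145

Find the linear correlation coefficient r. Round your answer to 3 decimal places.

r = (nΣwz − ΣwΣz) / √[(nΣw² − (Σw)²)(nΣz² − (Σz)²)]
Numerator: 8×2374 − 122×145 = 1302
Denominator: √[(16672 − 14884)(22952 − 21025)] = √[1788 × 1927] = 1856.1993
r = 1302 / 1856.1993 ≈ 0.701

0.701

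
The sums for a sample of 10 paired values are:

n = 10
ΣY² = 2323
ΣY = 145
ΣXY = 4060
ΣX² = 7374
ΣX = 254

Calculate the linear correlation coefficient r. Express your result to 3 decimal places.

0.836

r = (nΣXY − ΣXΣY) / √[(nΣX² − (ΣX)²)(nΣY² − (ΣY)²)]
Numerator: 10×4060 − 254×145 = 3770
Denominator: √[(73740 − 64516)(23230 − 21025)] = √[9224 × 2205] = 4509.8692
r = 3770 / 4509.8692 ≈ 0.836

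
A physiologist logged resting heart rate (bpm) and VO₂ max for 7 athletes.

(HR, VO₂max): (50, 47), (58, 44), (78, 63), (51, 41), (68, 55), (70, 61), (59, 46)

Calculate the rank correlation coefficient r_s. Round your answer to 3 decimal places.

0.786

Rank HR: 1, 3, 7, 2, 5, 6, 4
Rank VO₂max: 4, 2, 7, 1, 5, 6, 3
d = rank(HR) − rank(VO₂max): -3, 1, 0, 1, 0, 0, 1; Σd² = 12
ρ = 1 − 6Σd² / [n(n²−1)] = 1 − 6×12 / (7×48) = 1 − 72/336 ≈ 0.786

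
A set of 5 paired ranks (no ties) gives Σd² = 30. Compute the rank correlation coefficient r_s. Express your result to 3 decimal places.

ρ = 1 − 6Σd² / [n(n²−1)] = 1 − 6×30 / (5×24)
  = 1 − 180/120 = 1 − 1.5000 ≈ -0.500

-0.500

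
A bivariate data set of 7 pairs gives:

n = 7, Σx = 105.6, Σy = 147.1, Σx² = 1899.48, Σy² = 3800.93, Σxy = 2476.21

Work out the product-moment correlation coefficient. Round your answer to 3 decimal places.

0.551

r = (nΣxy − ΣxΣy) / √[(nΣx² − (Σx)²)(nΣy² − (Σy)²)]
Numerator: 7×2476.21 − 105.6×147.1 = 1799.71
Denominator: √[(13296.36 − 11151.36)(26606.51 − 21638.41)] = √[2145 × 4968.1] = 3264.4409
r = 1799.71 / 3264.4409 ≈ 0.551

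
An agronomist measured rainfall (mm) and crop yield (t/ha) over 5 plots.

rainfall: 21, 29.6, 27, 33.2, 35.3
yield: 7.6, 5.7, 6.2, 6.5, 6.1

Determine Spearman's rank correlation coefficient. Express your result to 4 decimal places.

-0.5000

Rank rainfall: 1, 3, 2, 4, 5
Rank yield: 5, 1, 3, 4, 2
d = rank(rainfall) − rank(yield): -4, 2, -1, 0, 3; Σd² = 30
ρ = 1 − 6Σd² / [n(n²−1)] = 1 − 6×30 / (5×24) = 1 − 180/120 ≈ -0.5000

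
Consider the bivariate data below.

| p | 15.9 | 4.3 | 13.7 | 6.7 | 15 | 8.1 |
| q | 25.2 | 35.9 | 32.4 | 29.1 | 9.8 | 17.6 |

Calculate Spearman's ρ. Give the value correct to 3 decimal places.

Rank p: 6, 1, 4, 2, 5, 3
Rank q: 3, 6, 5, 4, 1, 2
d = rank(p) − rank(q): 3, -5, -1, -2, 4, 1; Σd² = 56
ρ = 1 − 6Σd² / [n(n²−1)] = 1 − 6×56 / (6×35) = 1 − 336/210 ≈ -0.600

-0.600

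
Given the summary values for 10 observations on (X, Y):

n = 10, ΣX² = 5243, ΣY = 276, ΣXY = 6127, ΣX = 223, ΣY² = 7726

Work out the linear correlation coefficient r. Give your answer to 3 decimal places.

r = (nΣXY − ΣXΣY) / √[(nΣX² − (ΣX)²)(nΣY² − (ΣY)²)]
Numerator: 10×6127 − 223×276 = -278
Denominator: √[(52430 − 49729)(77260 − 76176)] = √[2701 × 1084] = 1711.1061
r = -278 / 1711.1061 ≈ -0.162

-0.162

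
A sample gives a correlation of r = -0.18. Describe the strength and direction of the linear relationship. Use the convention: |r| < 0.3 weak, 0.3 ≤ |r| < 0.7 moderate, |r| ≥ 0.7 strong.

r = -0.18 < 0 so the relationship is negative.
|r| = 0.18, which falls in the weak range.

weak negative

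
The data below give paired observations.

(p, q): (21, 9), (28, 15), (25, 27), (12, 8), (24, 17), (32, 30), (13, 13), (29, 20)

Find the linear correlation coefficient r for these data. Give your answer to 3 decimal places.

0.740

n = 8, Σp = 184, Σq = 139, Σp² = 4604, Σq² = 2857, Σpq = 3497
nΣpq − ΣpΣq = 27976 − 25576 = 2400
nΣp² − (Σp)² = 36832 − 33856 = 2976; nΣq² − (Σq)² = 22856 − 19321 = 3535
r = 2400 / √(2976 × 3535) = 2400 / 3243.4796 ≈ 0.740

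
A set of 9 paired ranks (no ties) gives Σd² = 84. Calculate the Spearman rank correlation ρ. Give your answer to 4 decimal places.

0.3000

ρ = 1 − 6Σd² / [n(n²−1)] = 1 − 6×84 / (9×80)
  = 1 − 504/720 = 1 − 0.70000 ≈ 0.3000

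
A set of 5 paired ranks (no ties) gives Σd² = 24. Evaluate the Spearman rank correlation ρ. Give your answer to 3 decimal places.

-0.200

ρ = 1 − 6Σd² / [n(n²−1)] = 1 − 6×24 / (5×24)
  = 1 − 144/120 = 1 − 1.2000 ≈ -0.200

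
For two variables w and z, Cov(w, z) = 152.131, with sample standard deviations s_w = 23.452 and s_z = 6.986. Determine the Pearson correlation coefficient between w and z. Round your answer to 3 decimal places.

r = Cov(w,z) / (s_w · s_z) = 152.131 / (23.452 × 6.986)
  = 152.131 / 163.8357 ≈ 0.929

0.929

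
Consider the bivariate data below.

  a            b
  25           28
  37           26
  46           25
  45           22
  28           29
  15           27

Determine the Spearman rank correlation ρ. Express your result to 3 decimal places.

Rank a: 2, 4, 6, 5, 3, 1
Rank b: 5, 3, 2, 1, 6, 4
d = rank(a) − rank(b): -3, 1, 4, 4, -3, -3; Σd² = 60
ρ = 1 − 6Σd² / [n(n²−1)] = 1 − 6×60 / (6×35) = 1 − 360/210 ≈ -0.714

-0.714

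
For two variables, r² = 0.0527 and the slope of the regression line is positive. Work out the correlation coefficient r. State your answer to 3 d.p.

0.230

|r| = √0.0527 = 0.230
The association is positive, so r = 0.230.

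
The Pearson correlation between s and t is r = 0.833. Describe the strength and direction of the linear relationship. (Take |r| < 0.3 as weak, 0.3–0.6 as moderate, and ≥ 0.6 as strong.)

strong positive

r = 0.833 > 0 so the relationship is positive.
|r| = 0.833, which falls in the strong range.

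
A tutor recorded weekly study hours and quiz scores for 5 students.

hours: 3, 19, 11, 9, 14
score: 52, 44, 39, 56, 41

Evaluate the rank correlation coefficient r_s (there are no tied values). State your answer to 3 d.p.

-0.500

Rank hours: 1, 5, 3, 2, 4
Rank score: 4, 3, 1, 5, 2
d = rank(hours) − rank(score): -3, 2, 2, -3, 2; Σd² = 30
ρ = 1 − 6Σd² / [n(n²−1)] = 1 − 6×30 / (5×24) = 1 − 180/120 ≈ -0.500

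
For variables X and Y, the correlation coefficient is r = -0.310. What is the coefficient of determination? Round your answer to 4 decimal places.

r² = (-0.310)² = 0.0961

0.0961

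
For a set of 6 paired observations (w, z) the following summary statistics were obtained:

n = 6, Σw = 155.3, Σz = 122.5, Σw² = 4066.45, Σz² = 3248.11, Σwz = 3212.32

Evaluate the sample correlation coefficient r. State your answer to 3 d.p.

0.223

r = (nΣwz − ΣwΣz) / √[(nΣw² − (Σw)²)(nΣz² − (Σz)²)]
Numerator: 6×3212.32 − 155.3×122.5 = 249.67
Denominator: √[(24398.7 − 24118.09)(19488.66 − 15006.25)] = √[280.61 × 4482.41] = 1121.5209
r = 249.67 / 1121.5209 ≈ 0.223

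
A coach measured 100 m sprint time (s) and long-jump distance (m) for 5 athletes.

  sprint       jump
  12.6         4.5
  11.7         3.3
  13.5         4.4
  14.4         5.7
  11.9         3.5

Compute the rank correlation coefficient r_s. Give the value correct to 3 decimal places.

0.900

Rank sprint: 3, 1, 4, 5, 2
Rank jump: 4, 1, 3, 5, 2
d = rank(sprint) − rank(jump): -1, 0, 1, 0, 0; Σd² = 2
ρ = 1 − 6Σd² / [n(n²−1)] = 1 − 6×2 / (5×24) = 1 − 12/120 ≈ 0.900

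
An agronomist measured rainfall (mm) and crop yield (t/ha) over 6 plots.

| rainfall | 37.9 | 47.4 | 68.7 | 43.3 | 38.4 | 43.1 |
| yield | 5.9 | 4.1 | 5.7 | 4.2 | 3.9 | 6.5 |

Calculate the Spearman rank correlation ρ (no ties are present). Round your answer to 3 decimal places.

Rank rainfall: 1, 5, 6, 4, 2, 3
Rank yield: 5, 2, 4, 3, 1, 6
d = rank(rainfall) − rank(yield): -4, 3, 2, 1, 1, -3; Σd² = 40
ρ = 1 − 6Σd² / [n(n²−1)] = 1 − 6×40 / (6×35) = 1 − 240/210 ≈ -0.143

-0.143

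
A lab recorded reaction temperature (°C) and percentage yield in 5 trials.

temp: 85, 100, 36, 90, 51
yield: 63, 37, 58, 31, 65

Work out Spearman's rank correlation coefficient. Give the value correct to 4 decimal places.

-0.6000

Rank temp: 3, 5, 1, 4, 2
Rank yield: 4, 2, 3, 1, 5
d = rank(temp) − rank(yield): -1, 3, -2, 3, -3; Σd² = 32
ρ = 1 − 6Σd² / [n(n²−1)] = 1 − 6×32 / (5×24) = 1 − 192/120 ≈ -0.6000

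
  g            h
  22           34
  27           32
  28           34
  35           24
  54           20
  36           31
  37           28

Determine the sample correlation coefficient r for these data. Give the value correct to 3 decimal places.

-0.892

n = 7, Σg = 239, Σh = 203, Σg² = 8803, Σh² = 6057, Σgh = 6636
nΣgh − ΣgΣh = 46452 − 48517 = -2065
nΣg² − (Σg)² = 61621 − 57121 = 4500; nΣh² − (Σh)² = 42399 − 41209 = 1190
r = -2065 / √(4500 × 1190) = -2065 / 2314.0873 ≈ -0.892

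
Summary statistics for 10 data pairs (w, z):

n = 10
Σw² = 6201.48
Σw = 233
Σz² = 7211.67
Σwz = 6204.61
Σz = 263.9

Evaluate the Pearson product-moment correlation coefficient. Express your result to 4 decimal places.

r = (nΣwz − ΣwΣz) / √[(nΣw² − (Σw)²)(nΣz² − (Σz)²)]
Numerator: 10×6204.61 − 233×263.9 = 557.4
Denominator: √[(62014.8 − 54289)(72116.7 − 69643.21)] = √[7725.8 × 2473.49] = 4371.4630
r = 557.4 / 4371.4630 ≈ 0.1275

0.1275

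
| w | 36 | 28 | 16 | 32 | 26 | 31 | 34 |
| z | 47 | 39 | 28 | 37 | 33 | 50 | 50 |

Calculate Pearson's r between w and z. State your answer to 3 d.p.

n = 7, Σw = 203, Σz = 284, Σw² = 6153, Σz² = 11972, Σwz = 8524
nΣwz − ΣwΣz = 59668 − 57652 = 2016
nΣw² − (Σw)² = 43071 − 41209 = 1862; nΣz² − (Σz)² = 83804 − 80656 = 3148
r = 2016 / √(1862 × 3148) = 2016 / 2421.0692 ≈ 0.833

0.833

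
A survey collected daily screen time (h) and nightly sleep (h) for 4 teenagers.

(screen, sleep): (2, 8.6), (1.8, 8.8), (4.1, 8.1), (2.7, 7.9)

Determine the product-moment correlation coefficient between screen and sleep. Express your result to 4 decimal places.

n = 4, Σx = 10.6, Σy = 33.4, Σx² = 31.34, Σy² = 279.42, Σxy = 87.58
nΣxy − ΣxΣy = 350.32 − 354.04 = -3.72
nΣx² − (Σx)² = 125.36 − 112.36 = 13; nΣy² − (Σy)² = 1117.68 − 1115.56 = 2.12
r = -3.72 / √(13 × 2.12) = -3.72 / 5.2498 ≈ -0.7086

-0.7086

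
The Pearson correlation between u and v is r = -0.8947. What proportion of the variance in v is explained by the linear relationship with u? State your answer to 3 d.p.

r² = (-0.8947)² = 0.800

0.800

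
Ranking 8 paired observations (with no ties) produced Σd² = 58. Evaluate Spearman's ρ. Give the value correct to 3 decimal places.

ρ = 1 − 6Σd² / [n(n²−1)] = 1 − 6×58 / (8×63)
  = 1 − 348/504 = 1 − 0.6905 ≈ 0.310

0.310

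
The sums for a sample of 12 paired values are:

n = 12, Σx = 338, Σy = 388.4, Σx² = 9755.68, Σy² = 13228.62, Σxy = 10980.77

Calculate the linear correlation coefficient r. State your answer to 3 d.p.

r = (nΣxy − ΣxΣy) / √[(nΣx² − (Σx)²)(nΣy² − (Σy)²)]
Numerator: 12×10980.77 − 338×388.4 = 490.04
Denominator: √[(117068.16 − 114244)(158743.44 − 150854.56)] = √[2824.16 × 7888.88] = 4720.1122
r = 490.04 / 4720.1122 ≈ 0.104

0.104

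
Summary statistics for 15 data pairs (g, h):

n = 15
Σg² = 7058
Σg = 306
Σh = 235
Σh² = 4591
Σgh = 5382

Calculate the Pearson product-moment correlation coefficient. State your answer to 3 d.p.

0.683

r = (nΣgh − ΣgΣh) / √[(nΣg² − (Σg)²)(nΣh² − (Σh)²)]
Numerator: 15×5382 − 306×235 = 8820
Denominator: √[(105870 − 93636)(68865 − 55225)] = √[12234 × 13640] = 12917.8853
r = 8820 / 12917.8853 ≈ 0.683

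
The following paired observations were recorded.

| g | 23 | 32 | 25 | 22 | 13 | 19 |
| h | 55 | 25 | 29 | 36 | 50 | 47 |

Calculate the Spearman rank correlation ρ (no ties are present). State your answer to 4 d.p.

-0.6571

Rank g: 4, 6, 5, 3, 1, 2
Rank h: 6, 1, 2, 3, 5, 4
d = rank(g) − rank(h): -2, 5, 3, 0, -4, -2; Σd² = 58
ρ = 1 − 6Σd² / [n(n²−1)] = 1 − 6×58 / (6×35) = 1 − 348/210 ≈ -0.6571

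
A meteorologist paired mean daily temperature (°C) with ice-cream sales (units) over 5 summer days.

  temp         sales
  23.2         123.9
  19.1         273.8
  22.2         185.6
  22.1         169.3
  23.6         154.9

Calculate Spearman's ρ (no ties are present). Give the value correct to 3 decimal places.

Rank temp: 4, 1, 3, 2, 5
Rank sales: 1, 5, 4, 3, 2
d = rank(temp) − rank(sales): 3, -4, -1, -1, 3; Σd² = 36
ρ = 1 − 6Σd² / [n(n²−1)] = 1 − 6×36 / (5×24) = 1 − 216/120 ≈ -0.800

-0.800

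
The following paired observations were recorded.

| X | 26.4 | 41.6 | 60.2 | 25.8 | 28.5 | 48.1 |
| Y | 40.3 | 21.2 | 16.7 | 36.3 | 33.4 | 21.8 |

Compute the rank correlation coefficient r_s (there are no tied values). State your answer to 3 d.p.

-0.886

Rank X: 2, 4, 6, 1, 3, 5
Rank Y: 6, 2, 1, 5, 4, 3
d = rank(X) − rank(Y): -4, 2, 5, -4, -1, 2; Σd² = 66
ρ = 1 − 6Σd² / [n(n²−1)] = 1 − 6×66 / (6×35) = 1 − 396/210 ≈ -0.886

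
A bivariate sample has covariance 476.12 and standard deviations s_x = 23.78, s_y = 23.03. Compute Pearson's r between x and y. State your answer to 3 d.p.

0.869

r = Cov(x,y) / (s_x · s_y) = 476.12 / (23.78 × 23.03)
  = 476.12 / 547.6534 ≈ 0.869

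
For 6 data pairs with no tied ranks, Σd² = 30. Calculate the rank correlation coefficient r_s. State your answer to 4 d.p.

0.1429

ρ = 1 − 6Σd² / [n(n²−1)] = 1 − 6×30 / (6×35)
  = 1 − 180/210 = 1 − 0.85714 ≈ 0.1429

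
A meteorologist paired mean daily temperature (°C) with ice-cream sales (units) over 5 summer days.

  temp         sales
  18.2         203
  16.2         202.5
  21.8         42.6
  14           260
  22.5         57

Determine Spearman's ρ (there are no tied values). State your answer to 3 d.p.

-0.800

Rank temp: 3, 2, 4, 1, 5
Rank sales: 4, 3, 1, 5, 2
d = rank(temp) − rank(sales): -1, -1, 3, -4, 3; Σd² = 36
ρ = 1 − 6Σd² / [n(n²−1)] = 1 − 6×36 / (5×24) = 1 − 216/120 ≈ -0.800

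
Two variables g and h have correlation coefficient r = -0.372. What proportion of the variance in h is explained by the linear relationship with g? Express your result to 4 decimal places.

0.1384

r² = (-0.372)² = 0.1384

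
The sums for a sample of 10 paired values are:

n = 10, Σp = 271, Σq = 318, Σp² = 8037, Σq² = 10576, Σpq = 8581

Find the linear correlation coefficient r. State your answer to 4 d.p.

-0.0649

r = (nΣpq − ΣpΣq) / √[(nΣp² − (Σp)²)(nΣq² − (Σq)²)]
Numerator: 10×8581 − 271×318 = -368
Denominator: √[(80370 − 73441)(105760 − 101124)] = √[6929 × 4636] = 5667.7018
r = -368 / 5667.7018 ≈ -0.0649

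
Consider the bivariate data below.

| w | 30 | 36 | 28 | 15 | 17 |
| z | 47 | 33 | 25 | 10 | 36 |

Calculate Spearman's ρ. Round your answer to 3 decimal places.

0.500

Rank w: 4, 5, 3, 1, 2
Rank z: 5, 3, 2, 1, 4
d = rank(w) − rank(z): -1, 2, 1, 0, -2; Σd² = 10
ρ = 1 − 6Σd² / [n(n²−1)] = 1 − 6×10 / (5×24) = 1 − 60/120 ≈ 0.500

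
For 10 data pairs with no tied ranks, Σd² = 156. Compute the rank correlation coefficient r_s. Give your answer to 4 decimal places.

ρ = 1 − 6Σd² / [n(n²−1)] = 1 − 6×156 / (10×99)
  = 1 − 936/990 = 1 − 0.94545 ≈ 0.0545

0.0545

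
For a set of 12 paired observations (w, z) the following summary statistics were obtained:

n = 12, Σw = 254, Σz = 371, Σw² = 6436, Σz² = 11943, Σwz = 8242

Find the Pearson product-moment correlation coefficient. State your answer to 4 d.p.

r = (nΣwz − ΣwΣz) / √[(nΣw² − (Σw)²)(nΣz² − (Σz)²)]
Numerator: 12×8242 − 254×371 = 4670
Denominator: √[(77232 − 64516)(143316 − 137641)] = √[12716 × 5675] = 8494.8985
r = 4670 / 8494.8985 ≈ 0.5497

0.5497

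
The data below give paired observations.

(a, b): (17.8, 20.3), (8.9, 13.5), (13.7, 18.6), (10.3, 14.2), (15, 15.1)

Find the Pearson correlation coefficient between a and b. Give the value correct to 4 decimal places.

n = 5, Σa = 65.7, Σb = 81.7, Σa² = 914.83, Σb² = 1369.95, Σab = 1109.07
nΣab − ΣaΣb = 5545.35 − 5367.69 = 177.66
nΣa² − (Σa)² = 4574.15 − 4316.49 = 257.66; nΣb² − (Σb)² = 6849.75 − 6674.89 = 174.86
r = 177.66 / √(257.66 × 174.86) = 177.66 / 212.2603 ≈ 0.8370

0.8370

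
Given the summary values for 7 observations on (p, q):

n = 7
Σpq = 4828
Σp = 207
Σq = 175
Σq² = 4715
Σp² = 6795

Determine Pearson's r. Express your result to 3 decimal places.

r = (nΣpq − ΣpΣq) / √[(nΣp² − (Σp)²)(nΣq² − (Σq)²)]
Numerator: 7×4828 − 207×175 = -2429
Denominator: √[(47565 − 42849)(33005 − 30625)] = √[4716 × 2380] = 3350.2358
r = -2429 / 3350.2358 ≈ -0.725

-0.725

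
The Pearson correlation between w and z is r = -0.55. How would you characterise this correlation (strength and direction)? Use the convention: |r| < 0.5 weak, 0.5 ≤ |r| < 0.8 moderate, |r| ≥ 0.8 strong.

moderate negative

r = -0.55 < 0 so the relationship is negative.
|r| = 0.55, which falls in the moderate range.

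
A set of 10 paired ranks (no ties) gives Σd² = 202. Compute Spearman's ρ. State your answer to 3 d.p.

ρ = 1 − 6Σd² / [n(n²−1)] = 1 − 6×202 / (10×99)
  = 1 − 1212/990 = 1 − 1.2242 ≈ -0.224

-0.224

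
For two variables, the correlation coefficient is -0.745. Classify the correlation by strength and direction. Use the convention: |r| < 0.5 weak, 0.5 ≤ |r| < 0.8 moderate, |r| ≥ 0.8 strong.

moderate negative

r = -0.745 < 0 so the relationship is negative.
|r| = 0.745, which falls in the moderate range.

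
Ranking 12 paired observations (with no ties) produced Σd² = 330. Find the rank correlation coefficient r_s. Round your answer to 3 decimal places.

-0.154

ρ = 1 − 6Σd² / [n(n²−1)] = 1 − 6×330 / (12×143)
  = 1 − 1980/1716 = 1 − 1.1538 ≈ -0.154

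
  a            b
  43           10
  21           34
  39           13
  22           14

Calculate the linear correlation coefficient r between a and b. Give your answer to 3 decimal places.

-0.694

n = 4, Σa = 125, Σb = 71, Σa² = 4295, Σb² = 1621, Σab = 1959
nΣab − ΣaΣb = 7836 − 8875 = -1039
nΣa² − (Σa)² = 17180 − 15625 = 1555; nΣb² − (Σb)² = 6484 − 5041 = 1443
r = -1039 / √(1555 × 1443) = -1039 / 1497.9536 ≈ -0.694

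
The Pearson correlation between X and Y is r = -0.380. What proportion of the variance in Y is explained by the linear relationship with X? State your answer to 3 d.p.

r² = (-0.380)² = 0.144

0.144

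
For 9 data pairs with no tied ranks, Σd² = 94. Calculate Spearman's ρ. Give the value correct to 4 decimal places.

0.2167

ρ = 1 − 6Σd² / [n(n²−1)] = 1 − 6×94 / (9×80)
  = 1 − 564/720 = 1 − 0.78333 ≈ 0.2167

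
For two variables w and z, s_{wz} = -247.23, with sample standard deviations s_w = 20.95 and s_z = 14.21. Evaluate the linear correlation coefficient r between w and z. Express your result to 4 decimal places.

-0.8305

r = Cov(w,z) / (s_w · s_z) = -247.23 / (20.95 × 14.21)
  = -247.23 / 297.6995 ≈ -0.8305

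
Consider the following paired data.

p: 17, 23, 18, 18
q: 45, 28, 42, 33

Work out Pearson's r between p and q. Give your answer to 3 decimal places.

n = 4, Σp = 76, Σq = 148, Σp² = 1466, Σq² = 5662, Σpq = 2759
nΣpq − ΣpΣq = 11036 − 11248 = -212
nΣp² − (Σp)² = 5864 − 5776 = 88; nΣq² − (Σq)² = 22648 − 21904 = 744
r = -212 / √(88 × 744) = -212 / 255.8750 ≈ -0.829

-0.829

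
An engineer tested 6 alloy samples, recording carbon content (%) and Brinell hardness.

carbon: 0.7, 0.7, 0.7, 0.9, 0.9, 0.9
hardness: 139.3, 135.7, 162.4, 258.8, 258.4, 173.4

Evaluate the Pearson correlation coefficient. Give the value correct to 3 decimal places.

n = 6, Σx = 4.8, Σy = 1128, Σx² = 3.9, Σy² = 228008.3, Σxy = 927.72
nΣxy − ΣxΣy = 5566.32 − 5414.4 = 151.92
nΣx² − (Σx)² = 23.4 − 23.04 = 0.36; nΣy² − (Σy)² = 1368049.8 − 1272384 = 95665.8
r = 151.92 / √(0.36 × 95665.8) = 151.92 / 185.5793 ≈ 0.819

0.819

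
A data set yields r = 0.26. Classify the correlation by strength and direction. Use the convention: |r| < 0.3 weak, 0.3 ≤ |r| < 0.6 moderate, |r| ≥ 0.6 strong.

r = 0.26 > 0 so the relationship is positive.
|r| = 0.26, which falls in the weak range.

weak positive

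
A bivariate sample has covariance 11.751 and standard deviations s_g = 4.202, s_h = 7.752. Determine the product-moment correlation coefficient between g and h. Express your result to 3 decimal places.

0.361

r = Cov(g,h) / (s_g · s_h) = 11.751 / (4.202 × 7.752)
  = 11.751 / 32.5739 ≈ 0.361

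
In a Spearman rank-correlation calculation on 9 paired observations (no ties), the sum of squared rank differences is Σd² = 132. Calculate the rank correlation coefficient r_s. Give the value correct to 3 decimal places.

ρ = 1 − 6Σd² / [n(n²−1)] = 1 − 6×132 / (9×80)
  = 1 − 792/720 = 1 − 1.1000 ≈ -0.100

-0.100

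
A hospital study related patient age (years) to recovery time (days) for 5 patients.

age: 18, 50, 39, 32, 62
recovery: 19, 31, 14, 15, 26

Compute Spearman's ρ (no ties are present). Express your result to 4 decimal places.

Rank age: 1, 4, 3, 2, 5
Rank recovery: 3, 5, 1, 2, 4
d = rank(age) − rank(recovery): -2, -1, 2, 0, 1; Σd² = 10
ρ = 1 − 6Σd² / [n(n²−1)] = 1 − 6×10 / (5×24) = 1 − 60/120 ≈ 0.5000

0.5000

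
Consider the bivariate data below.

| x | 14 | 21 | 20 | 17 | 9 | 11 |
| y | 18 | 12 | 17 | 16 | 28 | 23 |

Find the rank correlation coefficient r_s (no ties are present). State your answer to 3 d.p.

-0.943

Rank x: 3, 6, 5, 4, 1, 2
Rank y: 4, 1, 3, 2, 6, 5
d = rank(x) − rank(y): -1, 5, 2, 2, -5, -3; Σd² = 68
ρ = 1 − 6Σd² / [n(n²−1)] = 1 − 6×68 / (6×35) = 1 − 408/210 ≈ -0.943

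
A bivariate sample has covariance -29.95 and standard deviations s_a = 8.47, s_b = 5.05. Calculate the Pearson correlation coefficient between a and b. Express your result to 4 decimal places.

-0.7002

r = Cov(a,b) / (s_a · s_b) = -29.95 / (8.47 × 5.05)
  = -29.95 / 42.7735 ≈ -0.7002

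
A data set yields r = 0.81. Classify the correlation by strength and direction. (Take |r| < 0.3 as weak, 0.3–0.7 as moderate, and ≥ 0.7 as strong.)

r = 0.81 > 0 so the relationship is positive.
|r| = 0.81, which falls in the strong range.

strong positive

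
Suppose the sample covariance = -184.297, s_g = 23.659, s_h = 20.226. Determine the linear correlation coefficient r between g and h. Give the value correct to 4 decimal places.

-0.3851

r = Cov(g,h) / (s_g · s_h) = -184.297 / (23.659 × 20.226)
  = -184.297 / 478.5269 ≈ -0.3851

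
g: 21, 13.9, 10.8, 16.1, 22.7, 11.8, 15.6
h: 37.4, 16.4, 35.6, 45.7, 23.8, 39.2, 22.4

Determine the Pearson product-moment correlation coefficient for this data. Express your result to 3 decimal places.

-0.137

n = 7, Σg = 111.9, Σh = 220.5, Σg² = 1907.95, Σh² = 7628.41, Σgh = 3485.87
nΣgh − ΣgΣh = 24401.09 − 24673.95 = -272.86
nΣg² − (Σg)² = 13355.65 − 12521.61 = 834.04; nΣh² − (Σh)² = 53398.87 − 48620.25 = 4778.62
r = -272.86 / √(834.04 × 4778.62) = -272.86 / 1996.3868 ≈ -0.137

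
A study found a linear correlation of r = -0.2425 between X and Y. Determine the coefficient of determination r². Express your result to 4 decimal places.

0.0588

r² = (-0.2425)² = 0.0588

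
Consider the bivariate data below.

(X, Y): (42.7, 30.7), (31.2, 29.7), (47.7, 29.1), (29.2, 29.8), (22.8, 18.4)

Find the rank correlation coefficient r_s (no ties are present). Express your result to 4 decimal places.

0.3000

Rank X: 4, 3, 5, 2, 1
Rank Y: 5, 3, 2, 4, 1
d = rank(X) − rank(Y): -1, 0, 3, -2, 0; Σd² = 14
ρ = 1 − 6Σd² / [n(n²−1)] = 1 − 6×14 / (5×24) = 1 − 84/120 ≈ 0.3000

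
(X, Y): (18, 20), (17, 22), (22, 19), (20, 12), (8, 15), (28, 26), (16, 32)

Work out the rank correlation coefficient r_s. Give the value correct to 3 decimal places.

Rank X: 4, 3, 6, 5, 1, 7, 2
Rank Y: 4, 5, 3, 1, 2, 6, 7
d = rank(X) − rank(Y): 0, -2, 3, 4, -1, 1, -5; Σd² = 56
ρ = 1 − 6Σd² / [n(n²−1)] = 1 − 6×56 / (7×48) = 1 − 336/336 ≈ 0.000

0.000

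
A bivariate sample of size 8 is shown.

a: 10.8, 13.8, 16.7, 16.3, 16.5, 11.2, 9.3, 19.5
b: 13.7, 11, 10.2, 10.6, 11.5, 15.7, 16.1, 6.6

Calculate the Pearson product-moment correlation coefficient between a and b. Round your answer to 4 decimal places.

n = 8, Σa = 114.1, Σb = 95.4, Σa² = 1716.09, Σb² = 1206.6, Σab = 1286.9
nΣab − ΣaΣb = 10295.2 − 10885.14 = -589.94
nΣa² − (Σa)² = 13728.72 − 13018.81 = 709.91; nΣb² − (Σb)² = 9652.8 − 9101.16 = 551.64
r = -589.94 / √(709.91 × 551.64) = -589.94 / 625.7913 ≈ -0.9427

-0.9427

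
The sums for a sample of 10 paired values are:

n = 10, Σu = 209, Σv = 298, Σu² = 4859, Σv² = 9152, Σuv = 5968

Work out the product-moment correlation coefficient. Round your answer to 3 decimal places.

-0.713

r = (nΣuv − ΣuΣv) / √[(nΣu² − (Σu)²)(nΣv² − (Σv)²)]
Numerator: 10×5968 − 209×298 = -2602
Denominator: √[(48590 − 43681)(91520 − 88804)] = √[4909 × 2716] = 3651.4167
r = -2602 / 3651.4167 ≈ -0.713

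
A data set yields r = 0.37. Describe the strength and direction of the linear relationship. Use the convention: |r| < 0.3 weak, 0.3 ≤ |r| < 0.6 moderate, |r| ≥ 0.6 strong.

r = 0.37 > 0 so the relationship is positive.
|r| = 0.37, which falls in the moderate range.

moderate positive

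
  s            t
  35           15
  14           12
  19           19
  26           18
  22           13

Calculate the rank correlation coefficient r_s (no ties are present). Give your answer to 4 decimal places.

Rank s: 5, 1, 2, 4, 3
Rank t: 3, 1, 5, 4, 2
d = rank(s) − rank(t): 2, 0, -3, 0, 1; Σd² = 14
ρ = 1 − 6Σd² / [n(n²−1)] = 1 − 6×14 / (5×24) = 1 − 84/120 ≈ 0.3000

0.3000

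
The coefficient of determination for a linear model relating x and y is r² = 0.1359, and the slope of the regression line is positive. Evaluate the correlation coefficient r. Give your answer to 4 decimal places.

|r| = √0.1359 = 0.3686
The association is positive, so r = 0.3686.

0.3686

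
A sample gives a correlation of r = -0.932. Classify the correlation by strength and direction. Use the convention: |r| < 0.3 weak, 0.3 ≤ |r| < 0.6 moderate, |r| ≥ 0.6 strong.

strong negative

r = -0.932 < 0 so the relationship is negative.
|r| = 0.932, which falls in the strong range.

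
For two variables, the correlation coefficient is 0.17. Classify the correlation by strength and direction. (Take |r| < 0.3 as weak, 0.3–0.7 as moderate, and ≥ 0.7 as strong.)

r = 0.17 > 0 so the relationship is positive.
|r| = 0.17, which falls in the weak range.

weak positive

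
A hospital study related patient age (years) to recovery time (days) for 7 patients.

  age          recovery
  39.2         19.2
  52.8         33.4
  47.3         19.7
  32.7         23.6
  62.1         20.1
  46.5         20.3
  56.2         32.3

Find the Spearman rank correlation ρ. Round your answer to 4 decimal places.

Rank age: 2, 5, 4, 1, 7, 3, 6
Rank recovery: 1, 7, 2, 5, 3, 4, 6
d = rank(age) − rank(recovery): 1, -2, 2, -4, 4, -1, 0; Σd² = 42
ρ = 1 − 6Σd² / [n(n²−1)] = 1 − 6×42 / (7×48) = 1 − 252/336 ≈ 0.2500

0.2500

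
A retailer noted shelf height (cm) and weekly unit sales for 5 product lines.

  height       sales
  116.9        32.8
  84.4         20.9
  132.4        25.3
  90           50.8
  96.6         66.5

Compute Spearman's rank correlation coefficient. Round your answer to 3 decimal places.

0.100

Rank height: 4, 1, 5, 2, 3
Rank sales: 3, 1, 2, 4, 5
d = rank(height) − rank(sales): 1, 0, 3, -2, -2; Σd² = 18
ρ = 1 − 6Σd² / [n(n²−1)] = 1 − 6×18 / (5×24) = 1 − 108/120 ≈ 0.100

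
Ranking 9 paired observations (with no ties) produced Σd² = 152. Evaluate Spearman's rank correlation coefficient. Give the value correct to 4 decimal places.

-0.2667

ρ = 1 − 6Σd² / [n(n²−1)] = 1 − 6×152 / (9×80)
  = 1 − 912/720 = 1 − 1.26667 ≈ -0.2667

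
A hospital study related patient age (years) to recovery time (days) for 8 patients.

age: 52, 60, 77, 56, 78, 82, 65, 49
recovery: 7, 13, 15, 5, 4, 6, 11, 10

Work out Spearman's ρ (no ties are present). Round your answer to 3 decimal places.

-0.143

Rank age: 2, 4, 6, 3, 7, 8, 5, 1
Rank recovery: 4, 7, 8, 2, 1, 3, 6, 5
d = rank(age) − rank(recovery): -2, -3, -2, 1, 6, 5, -1, -4; Σd² = 96
ρ = 1 − 6Σd² / [n(n²−1)] = 1 − 6×96 / (8×63) = 1 − 576/504 ≈ -0.143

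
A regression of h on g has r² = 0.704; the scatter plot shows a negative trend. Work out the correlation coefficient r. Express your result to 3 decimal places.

|r| = √0.704 = 0.839
The association is negative, so r = −0.839.

-0.839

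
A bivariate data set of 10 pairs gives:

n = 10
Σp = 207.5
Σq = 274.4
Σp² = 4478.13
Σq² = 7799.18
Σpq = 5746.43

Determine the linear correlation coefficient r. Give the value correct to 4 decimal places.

0.2440

r = (nΣpq − ΣpΣq) / √[(nΣp² − (Σp)²)(nΣq² − (Σq)²)]
Numerator: 10×5746.43 − 207.5×274.4 = 526.3
Denominator: √[(44781.3 − 43056.25)(77991.8 − 75295.36)] = √[1725.05 × 2696.44] = 2156.7322
r = 526.3 / 2156.7322 ≈ 0.2440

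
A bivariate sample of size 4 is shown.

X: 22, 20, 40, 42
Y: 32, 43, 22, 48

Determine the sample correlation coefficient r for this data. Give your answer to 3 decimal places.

n = 4, ΣX = 124, ΣY = 145, ΣX² = 4248, ΣY² = 5661, ΣXY = 4460
nΣXY − ΣXΣY = 17840 − 17980 = -140
nΣX² − (ΣX)² = 16992 − 15376 = 1616; nΣY² − (ΣY)² = 22644 − 21025 = 1619
r = -140 / √(1616 × 1619) = -140 / 1617.4993 ≈ -0.087

-0.087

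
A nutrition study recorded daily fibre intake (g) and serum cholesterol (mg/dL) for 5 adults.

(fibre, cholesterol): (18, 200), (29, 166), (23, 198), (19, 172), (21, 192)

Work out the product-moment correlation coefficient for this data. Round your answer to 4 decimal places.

n = 5, Σx = 110, Σy = 928, Σx² = 2496, Σy² = 173208, Σxy = 20268
nΣxy − ΣxΣy = 101340 − 102080 = -740
nΣx² − (Σx)² = 12480 − 12100 = 380; nΣy² − (Σy)² = 866040 − 861184 = 4856
r = -740 / √(380 × 4856) = -740 / 1358.4108 ≈ -0.5448

-0.5448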